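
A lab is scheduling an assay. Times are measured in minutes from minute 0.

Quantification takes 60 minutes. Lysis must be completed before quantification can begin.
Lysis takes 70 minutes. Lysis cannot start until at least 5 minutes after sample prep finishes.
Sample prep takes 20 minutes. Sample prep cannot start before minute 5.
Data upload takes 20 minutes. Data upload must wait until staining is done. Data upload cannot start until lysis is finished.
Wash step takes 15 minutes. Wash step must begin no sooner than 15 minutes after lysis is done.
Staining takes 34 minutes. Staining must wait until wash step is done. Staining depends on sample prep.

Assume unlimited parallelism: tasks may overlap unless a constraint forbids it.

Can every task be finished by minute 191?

Yes

Sample prep cannot begin until its own release at minute 5. It runs from minute 5 to 5 + 20 = minute 25.
Lysis cannot begin until sample prep (finishes minute 25, plus 5-minute gap → minute 30). It runs from minute 30 to 30 + 70 = minute 100.
Quantification waits on lysis (finishes minute 100), so it starts at minute 100 and finishes at 100 + 60 = minute 160.
Wash step cannot begin until lysis (finishes minute 100, plus 15-minute gap → minute 115). It runs from minute 115 to 115 + 15 = minute 130.
Staining has to wait for wash step (finishes minute 130); sample prep (finishes minute 25). The latest of these is minute 130, so staining runs minute 130 to 130 + 34 = minute 164.
Data upload has to wait for staining (finishes minute 164); lysis (finishes minute 100). The latest of these is minute 164, so data upload runs minute 164 to 164 + 20 = minute 184.
Every task is finished by minute 184, which is no later than the deadline of 191, so the schedule is feasible.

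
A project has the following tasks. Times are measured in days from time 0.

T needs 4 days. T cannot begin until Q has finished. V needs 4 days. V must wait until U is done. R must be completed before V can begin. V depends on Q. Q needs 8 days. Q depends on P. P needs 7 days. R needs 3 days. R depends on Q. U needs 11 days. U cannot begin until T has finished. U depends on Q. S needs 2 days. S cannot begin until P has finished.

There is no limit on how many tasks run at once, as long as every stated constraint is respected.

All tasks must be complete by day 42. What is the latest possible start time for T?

23

V must finish by day 42; it takes 4 days, so it must start by 42 − 4 = day 38.
U must finish before V (must start by day 38). With an 11-day duration, U must start by 38 − 11 = day 27.
T must finish before U (must start by day 27). With a 4-day duration, T must start by 27 − 4 = day 23.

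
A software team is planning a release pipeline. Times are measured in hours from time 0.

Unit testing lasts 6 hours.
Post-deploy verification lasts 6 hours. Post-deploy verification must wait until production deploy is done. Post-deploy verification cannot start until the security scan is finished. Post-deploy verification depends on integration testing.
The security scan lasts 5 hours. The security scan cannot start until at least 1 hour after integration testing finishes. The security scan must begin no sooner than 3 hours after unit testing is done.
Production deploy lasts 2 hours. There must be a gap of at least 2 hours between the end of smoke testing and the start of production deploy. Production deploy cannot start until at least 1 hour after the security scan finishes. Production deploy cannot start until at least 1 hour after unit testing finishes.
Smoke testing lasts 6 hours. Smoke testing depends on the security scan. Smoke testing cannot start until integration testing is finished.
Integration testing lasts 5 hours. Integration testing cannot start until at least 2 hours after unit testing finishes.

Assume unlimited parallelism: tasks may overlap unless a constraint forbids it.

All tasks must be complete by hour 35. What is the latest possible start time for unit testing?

Post-deploy verification must finish by hour 35; it takes 6 hours, so it must start by 35 − 6 = hour 29.
Production deploy feeds into post-deploy verification (must start by hour 29); so production deploy must finish by hour 29 and therefore start by hour 27.
Smoke testing has to be done before production deploy (must start by hour 27, minus 2-hour gap → hour 25). That means finishing by hour 25, i.e. starting by 25 − 6 = hour 19.
The security scan feeds smoke testing (must start by hour 19); production deploy (must start by hour 27, minus 1-hour gap → hour 26); post-deploy verification (must start by hour 29). Taking the minimum, the security scan must finish by hour 19 and start by 19 − 5 = hour 14.
Integration testing has several dependents: the security scan (must start by hour 14, minus 1-hour gap → hour 13); smoke testing (must start by hour 19); post-deploy verification (must start by hour 29). The earliest of those limits is hour 13, so integration testing must start by 13 − 5 = hour 8.
For unit testing: integration testing (must start by hour 8, minus 2-hour gap → hour 6); the security scan (must start by hour 14, minus 3-hour gap → hour 11); production deploy (must start by hour 27, minus 1-hour gap → hour 26). The most restrictive is hour 6; with a 6-hour duration, unit testing must start by hour 0.

0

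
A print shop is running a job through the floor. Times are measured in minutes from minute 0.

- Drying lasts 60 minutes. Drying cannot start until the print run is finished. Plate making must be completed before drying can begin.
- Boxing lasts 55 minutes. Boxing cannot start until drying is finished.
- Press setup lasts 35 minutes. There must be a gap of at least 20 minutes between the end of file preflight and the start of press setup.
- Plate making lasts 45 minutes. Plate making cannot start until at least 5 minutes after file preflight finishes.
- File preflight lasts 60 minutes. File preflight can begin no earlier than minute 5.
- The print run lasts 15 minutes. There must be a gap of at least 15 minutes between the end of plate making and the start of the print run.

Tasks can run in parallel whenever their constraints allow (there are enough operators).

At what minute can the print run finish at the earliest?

145

File preflight cannot begin until its own release at minute 5. It runs from minute 5 to 5 + 60 = minute 65.
Plate making cannot begin until file preflight (finishes minute 65, plus 5-minute gap → minute 70). It runs from minute 70 to 70 + 45 = minute 115.
The print run waits on plate making (finishes minute 115, plus 15-minute gap → minute 130), so it starts at minute 130 and finishes at 130 + 15 = minute 145.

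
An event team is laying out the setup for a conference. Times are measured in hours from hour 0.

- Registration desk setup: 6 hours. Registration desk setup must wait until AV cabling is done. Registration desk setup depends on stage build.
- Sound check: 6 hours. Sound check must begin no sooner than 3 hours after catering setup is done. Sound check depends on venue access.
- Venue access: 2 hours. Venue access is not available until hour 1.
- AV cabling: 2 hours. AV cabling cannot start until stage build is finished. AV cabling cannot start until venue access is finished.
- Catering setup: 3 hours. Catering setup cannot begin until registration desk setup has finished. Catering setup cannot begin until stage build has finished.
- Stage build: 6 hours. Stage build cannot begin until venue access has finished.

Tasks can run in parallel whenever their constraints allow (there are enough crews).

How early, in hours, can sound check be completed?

29

Venue access waits on its own release at hour 1, so it starts at hour 1 and finishes at 1 + 2 = hour 3.
After venue access (finishes hour 3), stage build can start at hour 3 and finishes at hour 9.
AV cabling has to wait for stage build (finishes hour 9); venue access (finishes hour 3). The latest of these is hour 9, so AV cabling runs hour 9 to 9 + 2 = hour 11.
For registration desk setup: AV cabling (finishes hour 11); stage build (finishes hour 9). Taking the maximum gives a start of hour 11, and it finishes at 11 + 6 = hour 17.
For catering setup: registration desk setup (finishes hour 17); stage build (finishes hour 9). Taking the maximum gives a start of hour 17, and it finishes at 17 + 3 = hour 20.
Sound check cannot start until catering setup (finishes hour 20, plus 3-hour gap → hour 23); venue access (finishes hour 3). The controlling bound is hour 23, so sound check finishes at 23 + 6 = hour 29.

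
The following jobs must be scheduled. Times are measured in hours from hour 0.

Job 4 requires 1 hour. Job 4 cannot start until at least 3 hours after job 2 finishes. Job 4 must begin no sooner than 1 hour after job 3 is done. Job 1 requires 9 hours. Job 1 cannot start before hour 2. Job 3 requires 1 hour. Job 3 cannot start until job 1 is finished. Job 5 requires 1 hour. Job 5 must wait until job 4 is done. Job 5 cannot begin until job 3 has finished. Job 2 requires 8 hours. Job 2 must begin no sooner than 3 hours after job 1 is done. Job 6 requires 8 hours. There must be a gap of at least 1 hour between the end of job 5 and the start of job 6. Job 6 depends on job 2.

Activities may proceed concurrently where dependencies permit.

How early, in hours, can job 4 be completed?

26

Job 1 waits on its own release at hour 2, so it starts at hour 2 and finishes at 2 + 9 = hour 11.
After job 1 (finishes hour 11), job 3 can start at hour 11 and finishes at hour 12.
Job 2 cannot begin until job 1 (finishes hour 11, plus 3-hour gap → hour 14). It runs from hour 14 to 14 + 8 = hour 22.
Job 4 has to wait for job 2 (finishes hour 22, plus 3-hour gap → hour 25); job 3 (finishes hour 12, plus 1-hour gap → hour 13). The latest of these is hour 25, so job 4 runs hour 25 to 25 + 1 = hour 26.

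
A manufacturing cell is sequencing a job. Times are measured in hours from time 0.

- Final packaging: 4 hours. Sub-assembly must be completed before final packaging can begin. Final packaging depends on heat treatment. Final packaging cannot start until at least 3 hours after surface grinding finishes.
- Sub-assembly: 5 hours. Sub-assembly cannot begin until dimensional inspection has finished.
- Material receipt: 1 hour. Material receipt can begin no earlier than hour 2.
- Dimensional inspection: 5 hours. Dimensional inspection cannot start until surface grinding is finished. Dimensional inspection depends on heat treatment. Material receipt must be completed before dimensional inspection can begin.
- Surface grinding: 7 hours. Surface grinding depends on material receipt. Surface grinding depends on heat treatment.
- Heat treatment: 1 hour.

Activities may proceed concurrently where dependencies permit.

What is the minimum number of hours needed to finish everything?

Heat treatment has no prerequisites, so it starts at hour 0 and finishes at hour 1.
Material receipt waits on its own release at hour 2, so it starts at hour 2 and finishes at 2 + 1 = hour 3.
For surface grinding: material receipt (finishes hour 3); heat treatment (finishes hour 1). Taking the maximum gives a start of hour 3, and it finishes at 3 + 7 = hour 10.
Dimensional inspection has to wait for surface grinding (finishes hour 10); heat treatment (finishes hour 1); material receipt (finishes hour 3). The latest of these is hour 10, so dimensional inspection runs hour 10 to 10 + 5 = hour 15.
Sub-assembly cannot begin until dimensional inspection (finishes hour 15). It runs from hour 15 to 15 + 5 = hour 20.
For final packaging: sub-assembly (finishes hour 20); heat treatment (finishes hour 1); surface grinding (finishes hour 10, plus 3-hour gap → hour 13). Taking the maximum gives a start of hour 20, and it finishes at 20 + 4 = hour 24.
All tasks are finished once the last one completes. Finish times: Material receipt at 3, Heat treatment at 1, Surface grinding at 10, Dimensional inspection at 15, Sub-assembly at 20, Final packaging at 24. The latest is hour 24.

24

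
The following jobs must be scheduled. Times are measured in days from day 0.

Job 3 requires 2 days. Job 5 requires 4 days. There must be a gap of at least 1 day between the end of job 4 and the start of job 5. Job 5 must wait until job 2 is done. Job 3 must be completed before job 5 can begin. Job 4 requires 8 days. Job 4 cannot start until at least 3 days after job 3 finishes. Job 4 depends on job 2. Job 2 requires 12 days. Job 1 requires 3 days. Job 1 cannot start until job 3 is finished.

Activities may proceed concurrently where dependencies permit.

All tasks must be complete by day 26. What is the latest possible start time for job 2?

1

Job 5 must finish by day 26; it takes 4 days, so it must start by 26 − 4 = day 22.
Job 4 feeds into job 5 (must start by day 22, minus 1-day gap → day 21); so job 4 must finish by day 21 and therefore start by day 13.
Job 2 feeds job 4 (must start by day 13); job 5 (must start by day 22). Taking the minimum, job 2 must finish by day 13 and start by 13 − 12 = day 1.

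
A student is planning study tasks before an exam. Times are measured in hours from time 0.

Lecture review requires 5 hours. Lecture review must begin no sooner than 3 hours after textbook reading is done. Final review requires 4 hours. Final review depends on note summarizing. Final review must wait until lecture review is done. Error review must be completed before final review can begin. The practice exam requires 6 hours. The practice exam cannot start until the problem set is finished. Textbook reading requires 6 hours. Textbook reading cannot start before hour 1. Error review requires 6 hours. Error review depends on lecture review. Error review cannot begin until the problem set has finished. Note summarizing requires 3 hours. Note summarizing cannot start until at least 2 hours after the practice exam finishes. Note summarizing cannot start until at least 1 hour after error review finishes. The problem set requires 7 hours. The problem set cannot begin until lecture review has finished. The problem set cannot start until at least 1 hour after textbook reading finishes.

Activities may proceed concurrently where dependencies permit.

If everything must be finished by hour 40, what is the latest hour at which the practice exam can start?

To finish by hour 40, final review (duration 4) must start no later than hour 36.
Note summarizing feeds into final review (must start by hour 36); so note summarizing must finish by hour 36 and therefore start by hour 33.
Since note summarizing (must start by hour 33, minus 2-hour gap → hour 31) depends on it, the practice exam must finish by hour 31. Backing off its 6-hour duration gives a latest start of hour 25.

25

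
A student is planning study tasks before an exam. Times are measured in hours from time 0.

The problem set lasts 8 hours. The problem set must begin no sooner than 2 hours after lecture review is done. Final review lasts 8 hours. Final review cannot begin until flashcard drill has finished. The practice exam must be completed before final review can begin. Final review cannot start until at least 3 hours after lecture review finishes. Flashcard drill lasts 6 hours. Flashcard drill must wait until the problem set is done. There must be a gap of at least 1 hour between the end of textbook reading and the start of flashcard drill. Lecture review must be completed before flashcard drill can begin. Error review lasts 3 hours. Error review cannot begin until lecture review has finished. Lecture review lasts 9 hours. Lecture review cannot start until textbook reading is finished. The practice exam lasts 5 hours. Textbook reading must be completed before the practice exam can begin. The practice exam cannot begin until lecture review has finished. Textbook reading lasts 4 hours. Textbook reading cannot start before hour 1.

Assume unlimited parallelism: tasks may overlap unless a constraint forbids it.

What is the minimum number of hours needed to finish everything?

Textbook reading waits on its own release at hour 1, so it starts at hour 1 and finishes at 1 + 4 = hour 5.
Lecture review cannot begin until textbook reading (finishes hour 5). It runs from hour 5 to 5 + 9 = hour 14.
After lecture review (finishes hour 14), error review can start at hour 14 and finishes at hour 17.
The practice exam needs all of textbook reading (finishes hour 5); lecture review (finishes hour 14). That puts its earliest start at hour 14; it finishes at 14 + 5 = hour 19.
The problem set cannot begin until lecture review (finishes hour 14, plus 2-hour gap → hour 16). It runs from hour 16 to 16 + 8 = hour 24.
Flashcard drill needs all of the problem set (finishes hour 24); textbook reading (finishes hour 5, plus 1-hour gap → hour 6); lecture review (finishes hour 14). That puts its earliest start at hour 24; it finishes at 24 + 6 = hour 30.
Final review needs all of flashcard drill (finishes hour 30); the practice exam (finishes hour 19); lecture review (finishes hour 14, plus 3-hour gap → hour 17). That puts its earliest start at hour 30; it finishes at 30 + 8 = hour 38.
All tasks are finished once the last one completes. Finish times: Textbook reading at 5, Lecture review at 14, The problem set at 24, Flashcard drill at 30, The practice exam at 19, Error review at 17, Final review at 38. The latest is hour 38.

38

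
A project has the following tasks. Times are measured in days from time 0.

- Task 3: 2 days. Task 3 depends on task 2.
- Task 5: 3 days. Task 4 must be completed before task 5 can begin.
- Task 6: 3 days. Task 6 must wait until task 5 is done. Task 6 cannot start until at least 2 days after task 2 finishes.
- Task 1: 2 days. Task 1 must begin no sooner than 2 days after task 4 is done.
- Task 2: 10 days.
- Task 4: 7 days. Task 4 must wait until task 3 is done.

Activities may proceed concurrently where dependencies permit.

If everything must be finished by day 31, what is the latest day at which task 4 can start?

To finish by day 31, task 1 (duration 2) must start no later than day 29.
Task 6 must finish by day 31; it takes 3 days, so it must start by 31 − 3 = day 28.
Since task 6 (must start by day 28) depends on it, task 5 must finish by day 28. Backing off its 3-day duration gives a latest start of day 25.
Task 4 must finish in time for task 1 (must start by day 29, minus 2-day gap → day 27); task 5 (must start by day 25). The tightest is day 25, so task 4 must start by 25 − 7 = day 18.

18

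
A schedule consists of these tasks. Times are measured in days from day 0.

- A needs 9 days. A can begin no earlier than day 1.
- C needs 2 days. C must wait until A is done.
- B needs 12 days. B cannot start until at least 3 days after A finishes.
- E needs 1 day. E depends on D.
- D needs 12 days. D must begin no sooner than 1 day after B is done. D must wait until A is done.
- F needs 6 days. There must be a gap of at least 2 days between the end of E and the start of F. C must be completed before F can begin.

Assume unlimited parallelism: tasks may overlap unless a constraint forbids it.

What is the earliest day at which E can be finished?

39

After its own release at day 1, A can start at day 1 and finishes at day 10.
B waits on A (finishes day 10, plus 3-day gap → day 13), so it starts at day 13 and finishes at 13 + 12 = day 25.
D needs all of B (finishes day 25, plus 1-day gap → day 26); A (finishes day 10). That puts its earliest start at day 26; it finishes at 26 + 12 = day 38.
E cannot begin until D (finishes day 38). It runs from day 38 to 38 + 1 = day 39.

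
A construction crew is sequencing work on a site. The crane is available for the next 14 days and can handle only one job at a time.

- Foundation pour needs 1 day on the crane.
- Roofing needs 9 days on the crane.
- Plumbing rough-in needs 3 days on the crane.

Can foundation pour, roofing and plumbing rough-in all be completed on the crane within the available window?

Running back to back, the jobs need 1 + 9 + 3 = 13 days on the crane.
Since 13 ≤ 14, they fit within the window.

Yes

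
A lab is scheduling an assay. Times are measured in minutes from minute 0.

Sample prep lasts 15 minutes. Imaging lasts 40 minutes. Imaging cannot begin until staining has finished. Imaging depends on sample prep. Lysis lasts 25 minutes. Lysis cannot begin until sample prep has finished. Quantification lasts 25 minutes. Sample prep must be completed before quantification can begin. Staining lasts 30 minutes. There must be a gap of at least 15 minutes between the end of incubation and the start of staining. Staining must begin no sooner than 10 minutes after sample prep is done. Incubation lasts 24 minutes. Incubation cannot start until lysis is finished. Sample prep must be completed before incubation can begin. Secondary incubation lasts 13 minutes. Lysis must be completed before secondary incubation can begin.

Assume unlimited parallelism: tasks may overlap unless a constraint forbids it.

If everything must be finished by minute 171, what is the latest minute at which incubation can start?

To finish by minute 171, imaging (duration 40) must start no later than minute 131.
Since imaging (must start by minute 131) depends on it, staining must finish by minute 131. Backing off its 30-minute duration gives a latest start of minute 101.
Incubation feeds into staining (must start by minute 101, minus 15-minute gap → minute 86); so incubation must finish by minute 86 and therefore start by minute 62.

62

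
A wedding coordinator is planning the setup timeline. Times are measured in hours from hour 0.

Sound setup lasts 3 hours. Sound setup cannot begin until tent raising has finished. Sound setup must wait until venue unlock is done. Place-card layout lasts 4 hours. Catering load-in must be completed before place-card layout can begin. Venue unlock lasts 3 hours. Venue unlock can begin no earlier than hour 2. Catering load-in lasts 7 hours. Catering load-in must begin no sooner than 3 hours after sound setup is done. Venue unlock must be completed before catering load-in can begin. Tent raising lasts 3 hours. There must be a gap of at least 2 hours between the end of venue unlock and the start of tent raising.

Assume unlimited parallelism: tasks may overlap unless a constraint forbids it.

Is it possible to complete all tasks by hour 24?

Venue unlock waits on its own release at hour 2, so it starts at hour 2 and finishes at 2 + 3 = hour 5.
Tent raising cannot begin until venue unlock (finishes hour 5, plus 2-hour gap → hour 7). It runs from hour 7 to 7 + 3 = hour 10.
Sound setup cannot start until tent raising (finishes hour 10); venue unlock (finishes hour 5). The controlling bound is hour 10, so sound setup finishes at 10 + 3 = hour 13.
Catering load-in has to wait for sound setup (finishes hour 13, plus 3-hour gap → hour 16); venue unlock (finishes hour 5). The latest of these is hour 16, so catering load-in runs hour 16 to 16 + 7 = hour 23.
Place-card layout waits on catering load-in (finishes hour 23), so it starts at hour 23 and finishes at 23 + 4 = hour 27.
The earliest everything can be done is hour 27, which is after the deadline of 24, so it is not possible.

No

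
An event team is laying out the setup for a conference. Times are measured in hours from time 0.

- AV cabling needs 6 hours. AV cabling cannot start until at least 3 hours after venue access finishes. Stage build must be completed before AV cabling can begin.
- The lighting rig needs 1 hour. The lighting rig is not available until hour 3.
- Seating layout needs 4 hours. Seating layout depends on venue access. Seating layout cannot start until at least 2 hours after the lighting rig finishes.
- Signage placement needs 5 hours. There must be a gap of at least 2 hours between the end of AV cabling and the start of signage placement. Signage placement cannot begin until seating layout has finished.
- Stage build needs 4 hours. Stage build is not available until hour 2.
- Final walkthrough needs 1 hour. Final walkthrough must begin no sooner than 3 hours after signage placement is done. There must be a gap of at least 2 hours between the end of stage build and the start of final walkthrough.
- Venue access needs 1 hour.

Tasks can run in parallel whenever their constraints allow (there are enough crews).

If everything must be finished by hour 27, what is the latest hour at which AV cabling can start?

Nothing follows final walkthrough; the deadline of hour 27 is its only limit. It must start by 27 − 1 = hour 26.
Since final walkthrough (must start by hour 26, minus 3-hour gap → hour 23) depends on it, signage placement must finish by hour 23. Backing off its 5-hour duration gives a latest start of hour 18.
AV cabling must finish before signage placement (must start by hour 18, minus 2-hour gap → hour 16). With a 6-hour duration, AV cabling must start by 16 − 6 = hour 10.

10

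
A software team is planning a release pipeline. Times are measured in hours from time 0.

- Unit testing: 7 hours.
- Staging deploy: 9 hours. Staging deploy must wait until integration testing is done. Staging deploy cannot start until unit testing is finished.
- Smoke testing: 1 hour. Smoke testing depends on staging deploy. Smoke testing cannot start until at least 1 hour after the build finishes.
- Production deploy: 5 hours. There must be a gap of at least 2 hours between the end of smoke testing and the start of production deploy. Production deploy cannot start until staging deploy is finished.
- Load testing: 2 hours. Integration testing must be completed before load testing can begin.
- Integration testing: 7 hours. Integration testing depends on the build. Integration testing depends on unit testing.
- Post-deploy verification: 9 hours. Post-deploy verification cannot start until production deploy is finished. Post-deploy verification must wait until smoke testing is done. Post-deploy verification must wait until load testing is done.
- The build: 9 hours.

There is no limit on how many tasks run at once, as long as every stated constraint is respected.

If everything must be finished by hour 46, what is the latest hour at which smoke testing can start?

29

Nothing follows post-deploy verification; the deadline of hour 46 is its only limit. It must start by 46 − 9 = hour 37.
Since post-deploy verification (must start by hour 37) depends on it, production deploy must finish by hour 37. Backing off its 5-hour duration gives a latest start of hour 32.
Smoke testing feeds production deploy (must start by hour 32, minus 2-hour gap → hour 30); post-deploy verification (must start by hour 37). Taking the minimum, smoke testing must finish by hour 30 and start by 30 − 1 = hour 29.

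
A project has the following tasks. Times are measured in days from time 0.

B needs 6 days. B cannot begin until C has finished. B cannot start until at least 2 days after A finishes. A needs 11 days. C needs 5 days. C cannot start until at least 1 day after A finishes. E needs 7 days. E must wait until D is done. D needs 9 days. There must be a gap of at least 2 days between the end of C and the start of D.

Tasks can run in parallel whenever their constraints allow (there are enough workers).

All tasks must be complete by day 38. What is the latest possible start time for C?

15

To finish by day 38, B (duration 6) must start no later than day 32.
Nothing follows E; the deadline of day 38 is its only limit. It must start by 38 − 7 = day 31.
D feeds into E (must start by day 31); so D must finish by day 31 and therefore start by day 22.
C must finish in time for B (must start by day 32); D (must start by day 22, minus 2-day gap → day 20). The tightest is day 20, so C must start by 20 − 5 = day 15.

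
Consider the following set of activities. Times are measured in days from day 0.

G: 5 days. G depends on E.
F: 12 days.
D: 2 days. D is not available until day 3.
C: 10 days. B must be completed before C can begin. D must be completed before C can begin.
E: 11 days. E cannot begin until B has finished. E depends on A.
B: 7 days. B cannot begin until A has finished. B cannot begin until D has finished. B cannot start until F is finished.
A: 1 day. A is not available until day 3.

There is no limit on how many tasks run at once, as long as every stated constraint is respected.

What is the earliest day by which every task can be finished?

35

F has no prerequisites, so it starts at day 0 and finishes at day 12.
D cannot begin until its own release at day 3. It runs from day 3 to 3 + 2 = day 5.
A cannot begin until its own release at day 3. It runs from day 3 to 3 + 1 = day 4.
B needs all of A (finishes day 4); D (finishes day 5); F (finishes day 12). That puts its earliest start at day 12; it finishes at 12 + 7 = day 19.
E has to wait for B (finishes day 19); A (finishes day 4). The latest of these is day 19, so E runs day 19 to 19 + 11 = day 30.
G cannot begin until E (finishes day 30). It runs from day 30 to 30 + 5 = day 35.
C has to wait for B (finishes day 19); D (finishes day 5). The latest of these is day 19, so C runs day 19 to 19 + 10 = day 29.
All tasks are finished once the last one completes. Finish times: A at 4, B at 19, C at 29, D at 5, E at 30, F at 12, G at 35. The latest is day 35.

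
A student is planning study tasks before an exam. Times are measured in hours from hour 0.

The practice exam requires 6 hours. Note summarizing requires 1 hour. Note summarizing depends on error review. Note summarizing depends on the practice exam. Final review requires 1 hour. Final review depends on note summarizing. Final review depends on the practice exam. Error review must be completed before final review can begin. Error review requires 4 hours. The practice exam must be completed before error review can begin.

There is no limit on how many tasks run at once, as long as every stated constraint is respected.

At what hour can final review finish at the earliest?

The practice exam can start immediately at hour 0; it finishes at hour 6.
Error review cannot begin until the practice exam (finishes hour 6). It runs from hour 6 to 6 + 4 = hour 10.
Note summarizing needs all of error review (finishes hour 10); the practice exam (finishes hour 6). That puts its earliest start at hour 10; it finishes at 10 + 1 = hour 11.
For final review: note summarizing (finishes hour 11); the practice exam (finishes hour 6); error review (finishes hour 10). Taking the maximum gives a start of hour 11, and it finishes at 11 + 1 = hour 12.

12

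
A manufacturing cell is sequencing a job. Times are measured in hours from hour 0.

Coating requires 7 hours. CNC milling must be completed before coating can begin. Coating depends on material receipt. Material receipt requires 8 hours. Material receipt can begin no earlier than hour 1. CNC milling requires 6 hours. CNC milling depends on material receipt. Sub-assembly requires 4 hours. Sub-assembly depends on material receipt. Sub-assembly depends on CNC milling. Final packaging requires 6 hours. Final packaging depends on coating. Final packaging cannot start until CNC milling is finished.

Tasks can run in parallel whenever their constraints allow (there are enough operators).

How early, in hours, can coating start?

Material receipt cannot begin until its own release at hour 1. It runs from hour 1 to 1 + 8 = hour 9.
CNC milling cannot begin until material receipt (finishes hour 9). It runs from hour 9 to 9 + 6 = hour 15.
Coating waits on CNC milling (finishes hour 15); material receipt (finishes hour 9). The latest of these is hour 15, which is the earliest coating can start.

15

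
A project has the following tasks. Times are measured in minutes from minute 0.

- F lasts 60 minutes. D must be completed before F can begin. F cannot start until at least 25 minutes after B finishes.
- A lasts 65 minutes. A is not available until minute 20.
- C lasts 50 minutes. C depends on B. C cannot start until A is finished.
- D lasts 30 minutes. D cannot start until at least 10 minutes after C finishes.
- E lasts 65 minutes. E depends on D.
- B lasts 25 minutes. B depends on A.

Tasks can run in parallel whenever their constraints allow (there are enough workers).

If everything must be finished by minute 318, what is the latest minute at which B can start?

To finish by minute 318, E (duration 65) must start no later than minute 253.
To finish by minute 318, F (duration 60) must start no later than minute 258.
For D: E (must start by minute 253); F (must start by minute 258). The most restrictive is minute 253; with a 30-minute duration, D must start by minute 223.
C feeds into D (must start by minute 223, minus 10-minute gap → minute 213); so C must finish by minute 213 and therefore start by minute 163.
B has several dependents: C (must start by minute 163); F (must start by minute 258, minus 25-minute gap → minute 233). The earliest of those limits is minute 163, so B must start by 163 − 25 = minute 138.

138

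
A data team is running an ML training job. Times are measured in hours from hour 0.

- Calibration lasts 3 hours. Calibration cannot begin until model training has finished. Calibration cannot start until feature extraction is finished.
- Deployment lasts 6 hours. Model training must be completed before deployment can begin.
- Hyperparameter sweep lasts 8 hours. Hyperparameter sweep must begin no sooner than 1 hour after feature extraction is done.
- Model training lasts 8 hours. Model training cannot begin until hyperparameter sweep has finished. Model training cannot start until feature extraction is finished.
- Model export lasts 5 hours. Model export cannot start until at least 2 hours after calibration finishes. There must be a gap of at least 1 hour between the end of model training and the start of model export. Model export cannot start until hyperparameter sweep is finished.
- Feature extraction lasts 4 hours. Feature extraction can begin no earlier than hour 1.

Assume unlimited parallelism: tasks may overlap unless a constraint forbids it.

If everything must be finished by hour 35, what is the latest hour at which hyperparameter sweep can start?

Model export must finish by hour 35; it takes 5 hours, so it must start by 35 − 5 = hour 30.
Calibration has to be done before model export (must start by hour 30, minus 2-hour gap → hour 28). That means finishing by hour 28, i.e. starting by 28 − 3 = hour 25.
Nothing follows deployment; the deadline of hour 35 is its only limit. It must start by 35 − 6 = hour 29.
Model training feeds calibration (must start by hour 25); model export (must start by hour 30, minus 1-hour gap → hour 29); deployment (must start by hour 29). Taking the minimum, model training must finish by hour 25 and start by 25 − 8 = hour 17.
Hyperparameter sweep feeds model training (must start by hour 17); model export (must start by hour 30). Taking the minimum, hyperparameter sweep must finish by hour 17 and start by 17 − 8 = hour 9.

9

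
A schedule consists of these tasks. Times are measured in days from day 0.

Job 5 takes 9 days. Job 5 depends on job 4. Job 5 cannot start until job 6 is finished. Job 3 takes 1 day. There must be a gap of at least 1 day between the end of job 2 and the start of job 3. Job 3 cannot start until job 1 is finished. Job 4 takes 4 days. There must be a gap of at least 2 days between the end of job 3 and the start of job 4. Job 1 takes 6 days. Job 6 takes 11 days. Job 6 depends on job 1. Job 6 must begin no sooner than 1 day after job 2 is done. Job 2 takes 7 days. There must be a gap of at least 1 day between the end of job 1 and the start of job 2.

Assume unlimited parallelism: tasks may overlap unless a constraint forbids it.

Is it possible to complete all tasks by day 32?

Nothing blocks job 1, so it runs from day 0 to day 6.
Job 2 cannot begin until job 1 (finishes day 6, plus 1-day gap → day 7). It runs from day 7 to 7 + 7 = day 14.
Job 6 has to wait for job 1 (finishes day 6); job 2 (finishes day 14, plus 1-day gap → day 15). The latest of these is day 15, so job 6 runs day 15 to 15 + 11 = day 26.
Job 3 cannot start until job 2 (finishes day 14, plus 1-day gap → day 15); job 1 (finishes day 6). The controlling bound is day 15, so job 3 finishes at 15 + 1 = day 16.
After job 3 (finishes day 16, plus 2-day gap → day 18), job 4 can start at day 18 and finishes at day 22.
Job 5 cannot start until job 4 (finishes day 22); job 6 (finishes day 26). The controlling bound is day 26, so job 5 finishes at 26 + 9 = day 35.
The earliest everything can be done is day 35, which is after the deadline of 32, so it is not possible.

No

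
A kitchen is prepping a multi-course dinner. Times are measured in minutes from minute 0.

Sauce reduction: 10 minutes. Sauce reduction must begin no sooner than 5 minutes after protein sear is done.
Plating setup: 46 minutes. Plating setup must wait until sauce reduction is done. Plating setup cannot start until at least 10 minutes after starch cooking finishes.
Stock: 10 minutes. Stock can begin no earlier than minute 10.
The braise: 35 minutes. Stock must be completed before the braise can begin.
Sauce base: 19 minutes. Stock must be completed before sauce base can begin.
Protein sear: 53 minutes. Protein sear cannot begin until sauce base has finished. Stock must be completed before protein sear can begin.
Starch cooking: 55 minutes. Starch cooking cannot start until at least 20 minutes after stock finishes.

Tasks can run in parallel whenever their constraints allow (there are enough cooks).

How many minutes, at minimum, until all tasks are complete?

153

After its own release at minute 10, stock can start at minute 10 and finishes at minute 20.
Starch cooking waits on stock (finishes minute 20, plus 20-minute gap → minute 40), so it starts at minute 40 and finishes at 40 + 55 = minute 95.
The braise cannot begin until stock (finishes minute 20). It runs from minute 20 to 20 + 35 = minute 55.
Sauce base cannot begin until stock (finishes minute 20). It runs from minute 20 to 20 + 19 = minute 39.
Protein sear has to wait for sauce base (finishes minute 39); stock (finishes minute 20). The latest of these is minute 39, so protein sear runs minute 39 to 39 + 53 = minute 92.
Sauce reduction waits on protein sear (finishes minute 92, plus 5-minute gap → minute 97), so it starts at minute 97 and finishes at 97 + 10 = minute 107.
For plating setup: sauce reduction (finishes minute 107); starch cooking (finishes minute 95, plus 10-minute gap → minute 105). Taking the maximum gives a start of minute 107, and it finishes at 107 + 46 = minute 153.
All tasks are finished once the last one completes. Finish times: Stock at 20, Sauce base at 39, The braise at 55, Protein sear at 92, Sauce reduction at 107, Starch cooking at 95, Plating setup at 153. The latest is minute 153.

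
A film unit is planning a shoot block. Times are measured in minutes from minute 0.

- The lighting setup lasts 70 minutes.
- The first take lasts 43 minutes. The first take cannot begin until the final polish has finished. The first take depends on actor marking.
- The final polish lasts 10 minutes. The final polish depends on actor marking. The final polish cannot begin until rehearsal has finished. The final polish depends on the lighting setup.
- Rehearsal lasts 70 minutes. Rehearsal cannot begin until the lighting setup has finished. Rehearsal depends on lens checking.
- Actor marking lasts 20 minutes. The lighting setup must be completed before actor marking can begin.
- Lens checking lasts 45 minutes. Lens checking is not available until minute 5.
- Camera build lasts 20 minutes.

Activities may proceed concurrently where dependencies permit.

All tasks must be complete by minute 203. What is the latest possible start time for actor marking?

130

Nothing follows the first take; the deadline of minute 203 is its only limit. It must start by 203 − 43 = minute 160.
Since the first take (must start by minute 160) depends on it, the final polish must finish by minute 160. Backing off its 10-minute duration gives a latest start of minute 150.
Actor marking feeds the final polish (must start by minute 150); the first take (must start by minute 160). Taking the minimum, actor marking must finish by minute 150 and start by 150 − 20 = minute 130.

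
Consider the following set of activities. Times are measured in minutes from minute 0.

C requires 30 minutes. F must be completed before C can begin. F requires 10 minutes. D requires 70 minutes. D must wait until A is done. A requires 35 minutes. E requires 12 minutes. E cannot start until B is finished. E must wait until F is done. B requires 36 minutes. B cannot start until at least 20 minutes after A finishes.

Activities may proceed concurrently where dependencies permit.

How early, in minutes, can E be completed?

103

F can start immediately at minute 0; it finishes at minute 10.
Nothing blocks A, so it runs from minute 0 to minute 35.
B waits on A (finishes minute 35, plus 20-minute gap → minute 55), so it starts at minute 55 and finishes at 55 + 36 = minute 91.
For E: B (finishes minute 91); F (finishes minute 10). Taking the maximum gives a start of minute 91, and it finishes at 91 + 12 = minute 103.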